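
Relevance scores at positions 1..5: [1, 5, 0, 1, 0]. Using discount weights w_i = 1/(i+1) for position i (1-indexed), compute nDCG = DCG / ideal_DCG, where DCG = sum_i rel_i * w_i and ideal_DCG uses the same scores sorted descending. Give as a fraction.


Position discount weights w_i = 1/(i+1) for i=1..5:
Weights = [1/2, 1/3, 1/4, 1/5, 1/6]
Actual relevance: [1, 5, 0, 1, 0]
DCG = 1/2 + 5/3 + 0/4 + 1/5 + 0/6 = 71/30
Ideal relevance (sorted desc): [5, 1, 1, 0, 0]
Ideal DCG = 5/2 + 1/3 + 1/4 + 0/5 + 0/6 = 37/12
nDCG = DCG / ideal_DCG = 71/30 / 37/12 = 142/185

142/185


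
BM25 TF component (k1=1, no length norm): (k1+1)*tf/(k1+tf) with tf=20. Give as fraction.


BM25 TF component = (k1+1)*tf / (k1+tf)
k1 = 1, tf = 20
Numerator = (1+1)*20 = 40
Denominator = 1 + 20 = 21
= 40/21 = 40/21

40/21


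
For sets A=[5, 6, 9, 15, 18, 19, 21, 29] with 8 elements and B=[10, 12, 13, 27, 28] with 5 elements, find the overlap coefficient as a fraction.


A intersect B = []
|A intersect B| = 0
min(|A|, |B|) = min(8, 5) = 5
Overlap = 0 / 5 = 0

0


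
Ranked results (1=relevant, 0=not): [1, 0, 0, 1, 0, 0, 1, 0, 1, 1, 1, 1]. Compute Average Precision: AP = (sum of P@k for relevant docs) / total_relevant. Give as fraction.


Computing P@k for each relevant position:
Position 1: relevant, P@1 = 1/1 = 1
Position 2: not relevant
Position 3: not relevant
Position 4: relevant, P@4 = 2/4 = 1/2
Position 5: not relevant
Position 6: not relevant
Position 7: relevant, P@7 = 3/7 = 3/7
Position 8: not relevant
Position 9: relevant, P@9 = 4/9 = 4/9
Position 10: relevant, P@10 = 5/10 = 1/2
Position 11: relevant, P@11 = 6/11 = 6/11
Position 12: relevant, P@12 = 7/12 = 7/12
Sum of P@k = 1 + 1/2 + 3/7 + 4/9 + 1/2 + 6/11 + 7/12 = 11093/2772
AP = 11093/2772 / 7 = 11093/19404

11093/19404


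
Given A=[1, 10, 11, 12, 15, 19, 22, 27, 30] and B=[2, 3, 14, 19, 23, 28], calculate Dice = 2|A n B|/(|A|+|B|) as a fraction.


A intersect B = [19]
|A intersect B| = 1
|A| = 9, |B| = 6
Dice = 2*1 / (9+6)
= 2 / 15 = 2/15

2/15


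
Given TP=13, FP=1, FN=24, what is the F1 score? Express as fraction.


F1 = 2 * P * R / (P + R)
P = TP/(TP+FP) = 13/14 = 13/14
R = TP/(TP+FN) = 13/37 = 13/37
2 * P * R = 2 * 13/14 * 13/37 = 169/259
P + R = 13/14 + 13/37 = 663/518
F1 = 169/259 / 663/518 = 26/51

26/51


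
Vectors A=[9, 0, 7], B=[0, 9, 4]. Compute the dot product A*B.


Dot product = sum of element-wise products
A[0]*B[0] = 9*0 = 0
A[1]*B[1] = 0*9 = 0
A[2]*B[2] = 7*4 = 28
Sum = 0 + 0 + 28 = 28

28


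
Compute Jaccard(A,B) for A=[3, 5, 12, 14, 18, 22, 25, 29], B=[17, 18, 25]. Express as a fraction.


A intersect B = [18, 25]
|A intersect B| = 2
A union B = [3, 5, 12, 14, 17, 18, 22, 25, 29]
|A union B| = 9
Jaccard = 2/9 = 2/9

2/9


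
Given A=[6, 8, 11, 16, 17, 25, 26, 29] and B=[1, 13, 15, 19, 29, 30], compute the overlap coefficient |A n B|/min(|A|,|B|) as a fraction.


A intersect B = [29]
|A intersect B| = 1
min(|A|, |B|) = min(8, 6) = 6
Overlap = 1 / 6 = 1/6

1/6


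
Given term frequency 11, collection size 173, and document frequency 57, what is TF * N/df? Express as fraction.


TF * (N/df)
= 11 * (173/57)
= 11 * 173/57
= 1903/57

1903/57


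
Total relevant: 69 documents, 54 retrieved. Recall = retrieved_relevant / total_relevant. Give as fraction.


Recall = retrieved_relevant / total_relevant
= 54 / 69
= 54 / (54 + 15)
= 18/23

18/23


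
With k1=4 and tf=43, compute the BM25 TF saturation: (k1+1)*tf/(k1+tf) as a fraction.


BM25 TF component = (k1+1)*tf / (k1+tf)
k1 = 4, tf = 43
Numerator = (4+1)*43 = 215
Denominator = 4 + 43 = 47
= 215/47 = 215/47

215/47


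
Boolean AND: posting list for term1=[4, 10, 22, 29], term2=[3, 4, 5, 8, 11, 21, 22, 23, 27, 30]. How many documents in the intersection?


Boolean AND: find intersection of posting lists
term1 docs: [4, 10, 22, 29]
term2 docs: [3, 4, 5, 8, 11, 21, 22, 23, 27, 30]
Intersection: [4, 22]
|intersection| = 2

2


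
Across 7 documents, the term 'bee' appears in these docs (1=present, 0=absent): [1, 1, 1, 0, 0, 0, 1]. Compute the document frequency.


Checking each document for 'bee':
Doc 1: present
Doc 2: present
Doc 3: present
Doc 4: absent
Doc 5: absent
Doc 6: absent
Doc 7: present
df = sum of presences = 1 + 1 + 1 + 0 + 0 + 0 + 1 = 4

4


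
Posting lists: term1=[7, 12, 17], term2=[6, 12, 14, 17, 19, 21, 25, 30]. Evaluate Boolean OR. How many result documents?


Boolean OR: find union of posting lists
term1 docs: [7, 12, 17]
term2 docs: [6, 12, 14, 17, 19, 21, 25, 30]
Union: [6, 7, 12, 14, 17, 19, 21, 25, 30]
|union| = 9

9


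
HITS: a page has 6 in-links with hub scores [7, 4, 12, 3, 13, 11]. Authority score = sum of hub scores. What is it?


Authority = sum of hub scores of in-linkers
In-link 1: hub score = 7
In-link 2: hub score = 4
In-link 3: hub score = 12
In-link 4: hub score = 3
In-link 5: hub score = 13
In-link 6: hub score = 11
Authority = 7 + 4 + 12 + 3 + 13 + 11 = 50

50


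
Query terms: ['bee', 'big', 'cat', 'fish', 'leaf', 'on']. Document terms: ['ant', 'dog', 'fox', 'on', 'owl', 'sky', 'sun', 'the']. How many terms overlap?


Query terms: ['bee', 'big', 'cat', 'fish', 'leaf', 'on']
Document terms: ['ant', 'dog', 'fox', 'on', 'owl', 'sky', 'sun', 'the']
Common terms: ['on']
Overlap count = 1

1


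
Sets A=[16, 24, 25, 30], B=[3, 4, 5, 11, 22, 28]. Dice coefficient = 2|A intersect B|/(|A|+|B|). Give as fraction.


A intersect B = []
|A intersect B| = 0
|A| = 4, |B| = 6
Dice = 2*0 / (4+6)
= 0 / 10 = 0

0


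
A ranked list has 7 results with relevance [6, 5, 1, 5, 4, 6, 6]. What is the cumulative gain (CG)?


Cumulative Gain = sum of relevance scores
Position 1: rel=6, running sum=6
Position 2: rel=5, running sum=11
Position 3: rel=1, running sum=12
Position 4: rel=5, running sum=17
Position 5: rel=4, running sum=21
Position 6: rel=6, running sum=27
Position 7: rel=6, running sum=33
CG = 33

33


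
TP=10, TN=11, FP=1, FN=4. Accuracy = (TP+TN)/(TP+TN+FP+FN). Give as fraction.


Accuracy = (TP + TN) / (TP + TN + FP + FN)
TP + TN = 10 + 11 = 21
Total = 10 + 11 + 1 + 4 = 26
Accuracy = 21 / 26 = 21/26

21/26


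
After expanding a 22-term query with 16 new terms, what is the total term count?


Original terms: 22
Expansion terms: 16
Total = 22 + 16 = 38

38


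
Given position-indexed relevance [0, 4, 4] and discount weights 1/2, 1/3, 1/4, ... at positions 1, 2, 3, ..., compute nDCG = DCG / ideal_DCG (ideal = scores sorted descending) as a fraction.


Position discount weights w_i = 1/(i+1) for i=1..3:
Weights = [1/2, 1/3, 1/4]
Actual relevance: [0, 4, 4]
DCG = 0/2 + 4/3 + 4/4 = 7/3
Ideal relevance (sorted desc): [4, 4, 0]
Ideal DCG = 4/2 + 4/3 + 0/4 = 10/3
nDCG = DCG / ideal_DCG = 7/3 / 10/3 = 7/10

7/10


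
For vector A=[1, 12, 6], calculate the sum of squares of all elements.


|A|^2 = sum of squared components
A[0]^2 = 1^2 = 1
A[1]^2 = 12^2 = 144
A[2]^2 = 6^2 = 36
Sum = 1 + 144 + 36 = 181

181


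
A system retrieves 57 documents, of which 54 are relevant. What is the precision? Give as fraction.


Precision = relevant_retrieved / total_retrieved
= 54 / 57
= 54 / (54 + 3)
= 18/19

18/19


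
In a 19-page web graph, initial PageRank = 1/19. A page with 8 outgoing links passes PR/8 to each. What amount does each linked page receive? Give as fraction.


Initial PR = 1/19 = 1/19
Outlinks = 8
Contribution per link = PR / outlinks
= 1/19 / 8
= 1/152

1/152


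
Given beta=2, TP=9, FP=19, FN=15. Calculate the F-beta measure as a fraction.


P = TP/(TP+FP) = 9/28 = 9/28
R = TP/(TP+FN) = 9/24 = 3/8
beta^2 = 2^2 = 4
(1 + beta^2) = 5
Numerator = (1+beta^2)*P*R = 135/224
Denominator = beta^2*P + R = 9/7 + 3/8 = 93/56
F_beta = 45/124

45/124


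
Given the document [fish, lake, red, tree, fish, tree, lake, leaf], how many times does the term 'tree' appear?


Document has 8 words
Scanning for 'tree':
Found at positions: [3, 5]
Count = 2

2


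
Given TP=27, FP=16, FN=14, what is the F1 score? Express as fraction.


F1 = 2 * P * R / (P + R)
P = TP/(TP+FP) = 27/43 = 27/43
R = TP/(TP+FN) = 27/41 = 27/41
2 * P * R = 2 * 27/43 * 27/41 = 1458/1763
P + R = 27/43 + 27/41 = 2268/1763
F1 = 1458/1763 / 2268/1763 = 9/14

9/14


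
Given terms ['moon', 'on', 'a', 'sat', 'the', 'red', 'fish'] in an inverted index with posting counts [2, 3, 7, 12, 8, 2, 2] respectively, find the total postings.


Summing posting list sizes:
'moon': 2 postings
'on': 3 postings
'a': 7 postings
'sat': 12 postings
'the': 8 postings
'red': 2 postings
'fish': 2 postings
Total = 2 + 3 + 7 + 12 + 8 + 2 + 2 = 36

36


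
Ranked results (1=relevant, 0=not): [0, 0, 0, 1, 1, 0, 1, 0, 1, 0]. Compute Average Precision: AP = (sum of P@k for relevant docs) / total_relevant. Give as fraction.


Computing P@k for each relevant position:
Position 1: not relevant
Position 2: not relevant
Position 3: not relevant
Position 4: relevant, P@4 = 1/4 = 1/4
Position 5: relevant, P@5 = 2/5 = 2/5
Position 6: not relevant
Position 7: relevant, P@7 = 3/7 = 3/7
Position 8: not relevant
Position 9: relevant, P@9 = 4/9 = 4/9
Position 10: not relevant
Sum of P@k = 1/4 + 2/5 + 3/7 + 4/9 = 1919/1260
AP = 1919/1260 / 4 = 1919/5040

1919/5040


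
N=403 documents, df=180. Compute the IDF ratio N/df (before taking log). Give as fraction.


IDF ratio = N / df
= 403 / 180
= 403/180

403/180


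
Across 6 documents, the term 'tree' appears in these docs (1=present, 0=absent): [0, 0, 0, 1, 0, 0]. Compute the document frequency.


Checking each document for 'tree':
Doc 1: absent
Doc 2: absent
Doc 3: absent
Doc 4: present
Doc 5: absent
Doc 6: absent
df = sum of presences = 0 + 0 + 0 + 1 + 0 + 0 = 1

1


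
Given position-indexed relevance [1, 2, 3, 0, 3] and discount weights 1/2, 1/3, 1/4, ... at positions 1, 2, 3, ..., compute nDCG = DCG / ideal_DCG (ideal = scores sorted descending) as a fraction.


Position discount weights w_i = 1/(i+1) for i=1..5:
Weights = [1/2, 1/3, 1/4, 1/5, 1/6]
Actual relevance: [1, 2, 3, 0, 3]
DCG = 1/2 + 2/3 + 3/4 + 0/5 + 3/6 = 29/12
Ideal relevance (sorted desc): [3, 3, 2, 1, 0]
Ideal DCG = 3/2 + 3/3 + 2/4 + 1/5 + 0/6 = 16/5
nDCG = DCG / ideal_DCG = 29/12 / 16/5 = 145/192

145/192


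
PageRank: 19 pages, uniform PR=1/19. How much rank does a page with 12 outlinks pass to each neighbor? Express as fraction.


Initial PR = 1/19 = 1/19
Outlinks = 12
Contribution per link = PR / outlinks
= 1/19 / 12
= 1/228

1/228


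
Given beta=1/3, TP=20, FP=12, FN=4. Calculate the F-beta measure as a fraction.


P = TP/(TP+FP) = 20/32 = 5/8
R = TP/(TP+FN) = 20/24 = 5/6
beta^2 = 1/3^2 = 1/9
(1 + beta^2) = 10/9
Numerator = (1+beta^2)*P*R = 125/216
Denominator = beta^2*P + R = 5/72 + 5/6 = 65/72
F_beta = 25/39

25/39


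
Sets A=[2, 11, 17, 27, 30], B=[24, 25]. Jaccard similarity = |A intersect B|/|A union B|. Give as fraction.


A intersect B = []
|A intersect B| = 0
A union B = [2, 11, 17, 24, 25, 27, 30]
|A union B| = 7
Jaccard = 0/7 = 0

0


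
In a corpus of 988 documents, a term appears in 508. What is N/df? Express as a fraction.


IDF ratio = N / df
= 988 / 508
= 247/127

247/127


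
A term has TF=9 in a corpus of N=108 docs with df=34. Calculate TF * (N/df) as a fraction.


TF * (N/df)
= 9 * (108/34)
= 9 * 54/17
= 486/17

486/17


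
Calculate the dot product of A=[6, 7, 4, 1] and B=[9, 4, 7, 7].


Dot product = sum of element-wise products
A[0]*B[0] = 6*9 = 54
A[1]*B[1] = 7*4 = 28
A[2]*B[2] = 4*7 = 28
A[3]*B[3] = 1*7 = 7
Sum = 54 + 28 + 28 + 7 = 117

117


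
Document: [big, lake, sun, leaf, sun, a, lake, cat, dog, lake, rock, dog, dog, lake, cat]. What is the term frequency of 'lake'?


Document has 15 words
Scanning for 'lake':
Found at positions: [1, 6, 9, 13]
Count = 4

4


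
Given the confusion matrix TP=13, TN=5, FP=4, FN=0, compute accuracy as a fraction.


Accuracy = (TP + TN) / (TP + TN + FP + FN)
TP + TN = 13 + 5 = 18
Total = 13 + 5 + 4 + 0 = 22
Accuracy = 18 / 22 = 9/11

9/11


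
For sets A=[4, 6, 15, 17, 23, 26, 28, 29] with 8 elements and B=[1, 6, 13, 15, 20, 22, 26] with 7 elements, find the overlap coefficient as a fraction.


A intersect B = [6, 15, 26]
|A intersect B| = 3
min(|A|, |B|) = min(8, 7) = 7
Overlap = 3 / 7 = 3/7

3/7


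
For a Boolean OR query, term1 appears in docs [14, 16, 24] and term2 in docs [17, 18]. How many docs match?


Boolean OR: find union of posting lists
term1 docs: [14, 16, 24]
term2 docs: [17, 18]
Union: [14, 16, 17, 18, 24]
|union| = 5

5


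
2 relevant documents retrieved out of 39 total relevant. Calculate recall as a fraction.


Recall = retrieved_relevant / total_relevant
= 2 / 39
= 2 / (2 + 37)
= 2/39

2/39


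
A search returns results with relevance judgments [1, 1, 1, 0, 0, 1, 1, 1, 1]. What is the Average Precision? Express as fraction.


Computing P@k for each relevant position:
Position 1: relevant, P@1 = 1/1 = 1
Position 2: relevant, P@2 = 2/2 = 1
Position 3: relevant, P@3 = 3/3 = 1
Position 4: not relevant
Position 5: not relevant
Position 6: relevant, P@6 = 4/6 = 2/3
Position 7: relevant, P@7 = 5/7 = 5/7
Position 8: relevant, P@8 = 6/8 = 3/4
Position 9: relevant, P@9 = 7/9 = 7/9
Sum of P@k = 1 + 1 + 1 + 2/3 + 5/7 + 3/4 + 7/9 = 1489/252
AP = 1489/252 / 7 = 1489/1764

1489/1764


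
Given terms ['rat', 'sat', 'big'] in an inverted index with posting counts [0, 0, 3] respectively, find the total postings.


Summing posting list sizes:
'rat': 0 postings
'sat': 0 postings
'big': 3 postings
Total = 0 + 0 + 3 = 3

3


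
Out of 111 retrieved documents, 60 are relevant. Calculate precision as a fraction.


Precision = relevant_retrieved / total_retrieved
= 60 / 111
= 60 / (60 + 51)
= 20/37

20/37


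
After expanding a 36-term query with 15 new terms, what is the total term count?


Original terms: 36
Expansion terms: 15
Total = 36 + 15 = 51

51


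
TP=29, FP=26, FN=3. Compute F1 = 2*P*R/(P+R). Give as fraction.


F1 = 2 * P * R / (P + R)
P = TP/(TP+FP) = 29/55 = 29/55
R = TP/(TP+FN) = 29/32 = 29/32
2 * P * R = 2 * 29/55 * 29/32 = 841/880
P + R = 29/55 + 29/32 = 2523/1760
F1 = 841/880 / 2523/1760 = 2/3

2/3


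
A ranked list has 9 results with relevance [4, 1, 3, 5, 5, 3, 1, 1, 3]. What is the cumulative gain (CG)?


Cumulative Gain = sum of relevance scores
Position 1: rel=4, running sum=4
Position 2: rel=1, running sum=5
Position 3: rel=3, running sum=8
Position 4: rel=5, running sum=13
Position 5: rel=5, running sum=18
Position 6: rel=3, running sum=21
Position 7: rel=1, running sum=22
Position 8: rel=1, running sum=23
Position 9: rel=3, running sum=26
CG = 26

26


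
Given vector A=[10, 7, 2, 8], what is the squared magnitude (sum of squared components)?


|A|^2 = sum of squared components
A[0]^2 = 10^2 = 100
A[1]^2 = 7^2 = 49
A[2]^2 = 2^2 = 4
A[3]^2 = 8^2 = 64
Sum = 100 + 49 + 4 + 64 = 217

217


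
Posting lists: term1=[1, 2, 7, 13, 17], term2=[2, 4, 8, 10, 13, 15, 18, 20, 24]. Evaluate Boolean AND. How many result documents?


Boolean AND: find intersection of posting lists
term1 docs: [1, 2, 7, 13, 17]
term2 docs: [2, 4, 8, 10, 13, 15, 18, 20, 24]
Intersection: [2, 13]
|intersection| = 2

2


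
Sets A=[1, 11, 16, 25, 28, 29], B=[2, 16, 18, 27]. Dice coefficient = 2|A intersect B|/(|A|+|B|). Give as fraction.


A intersect B = [16]
|A intersect B| = 1
|A| = 6, |B| = 4
Dice = 2*1 / (6+4)
= 2 / 10 = 1/5

1/5


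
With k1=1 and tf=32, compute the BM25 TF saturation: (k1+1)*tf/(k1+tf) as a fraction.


BM25 TF component = (k1+1)*tf / (k1+tf)
k1 = 1, tf = 32
Numerator = (1+1)*32 = 64
Denominator = 1 + 32 = 33
= 64/33 = 64/33

64/33


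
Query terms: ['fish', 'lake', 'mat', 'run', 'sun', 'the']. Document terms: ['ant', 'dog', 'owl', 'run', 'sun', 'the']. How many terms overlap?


Query terms: ['fish', 'lake', 'mat', 'run', 'sun', 'the']
Document terms: ['ant', 'dog', 'owl', 'run', 'sun', 'the']
Common terms: ['run', 'sun', 'the']
Overlap count = 3

3


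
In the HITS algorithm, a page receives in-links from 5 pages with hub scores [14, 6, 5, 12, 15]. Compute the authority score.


Authority = sum of hub scores of in-linkers
In-link 1: hub score = 14
In-link 2: hub score = 6
In-link 3: hub score = 5
In-link 4: hub score = 12
In-link 5: hub score = 15
Authority = 14 + 6 + 5 + 12 + 15 = 52

52


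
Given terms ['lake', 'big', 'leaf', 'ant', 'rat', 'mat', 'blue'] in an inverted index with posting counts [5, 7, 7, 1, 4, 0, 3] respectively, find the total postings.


Summing posting list sizes:
'lake': 5 postings
'big': 7 postings
'leaf': 7 postings
'ant': 1 postings
'rat': 4 postings
'mat': 0 postings
'blue': 3 postings
Total = 5 + 7 + 7 + 1 + 4 + 0 + 3 = 27

27


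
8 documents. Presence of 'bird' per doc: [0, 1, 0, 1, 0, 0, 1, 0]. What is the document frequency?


Checking each document for 'bird':
Doc 1: absent
Doc 2: present
Doc 3: absent
Doc 4: present
Doc 5: absent
Doc 6: absent
Doc 7: present
Doc 8: absent
df = sum of presences = 0 + 1 + 0 + 1 + 0 + 0 + 1 + 0 = 3

3


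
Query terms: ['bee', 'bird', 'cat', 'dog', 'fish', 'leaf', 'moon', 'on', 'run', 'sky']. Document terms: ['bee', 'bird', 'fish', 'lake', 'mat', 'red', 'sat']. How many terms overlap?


Query terms: ['bee', 'bird', 'cat', 'dog', 'fish', 'leaf', 'moon', 'on', 'run', 'sky']
Document terms: ['bee', 'bird', 'fish', 'lake', 'mat', 'red', 'sat']
Common terms: ['bee', 'bird', 'fish']
Overlap count = 3

3


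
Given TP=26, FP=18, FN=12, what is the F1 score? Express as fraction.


F1 = 2 * P * R / (P + R)
P = TP/(TP+FP) = 26/44 = 13/22
R = TP/(TP+FN) = 26/38 = 13/19
2 * P * R = 2 * 13/22 * 13/19 = 169/209
P + R = 13/22 + 13/19 = 533/418
F1 = 169/209 / 533/418 = 26/41

26/41


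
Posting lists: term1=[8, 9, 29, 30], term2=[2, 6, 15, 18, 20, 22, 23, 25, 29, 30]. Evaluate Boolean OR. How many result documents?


Boolean OR: find union of posting lists
term1 docs: [8, 9, 29, 30]
term2 docs: [2, 6, 15, 18, 20, 22, 23, 25, 29, 30]
Union: [2, 6, 8, 9, 15, 18, 20, 22, 23, 25, 29, 30]
|union| = 12

12


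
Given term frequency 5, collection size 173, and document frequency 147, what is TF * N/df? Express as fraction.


TF * (N/df)
= 5 * (173/147)
= 5 * 173/147
= 865/147

865/147


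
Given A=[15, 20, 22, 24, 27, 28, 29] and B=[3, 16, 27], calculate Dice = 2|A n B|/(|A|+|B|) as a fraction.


A intersect B = [27]
|A intersect B| = 1
|A| = 7, |B| = 3
Dice = 2*1 / (7+3)
= 2 / 10 = 1/5

1/5


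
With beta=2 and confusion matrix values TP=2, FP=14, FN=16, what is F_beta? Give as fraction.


P = TP/(TP+FP) = 2/16 = 1/8
R = TP/(TP+FN) = 2/18 = 1/9
beta^2 = 2^2 = 4
(1 + beta^2) = 5
Numerator = (1+beta^2)*P*R = 5/72
Denominator = beta^2*P + R = 1/2 + 1/9 = 11/18
F_beta = 5/44

5/44


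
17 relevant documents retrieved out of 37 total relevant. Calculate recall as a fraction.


Recall = retrieved_relevant / total_relevant
= 17 / 37
= 17 / (17 + 20)
= 17/37

17/37


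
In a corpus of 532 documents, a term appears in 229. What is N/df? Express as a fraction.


IDF ratio = N / df
= 532 / 229
= 532/229

532/229


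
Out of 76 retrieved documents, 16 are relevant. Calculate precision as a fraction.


Precision = relevant_retrieved / total_retrieved
= 16 / 76
= 16 / (16 + 60)
= 4/19

4/19


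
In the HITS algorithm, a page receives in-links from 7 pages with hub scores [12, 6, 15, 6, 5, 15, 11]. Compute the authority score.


Authority = sum of hub scores of in-linkers
In-link 1: hub score = 12
In-link 2: hub score = 6
In-link 3: hub score = 15
In-link 4: hub score = 6
In-link 5: hub score = 5
In-link 6: hub score = 15
In-link 7: hub score = 11
Authority = 12 + 6 + 15 + 6 + 5 + 15 + 11 = 70

70


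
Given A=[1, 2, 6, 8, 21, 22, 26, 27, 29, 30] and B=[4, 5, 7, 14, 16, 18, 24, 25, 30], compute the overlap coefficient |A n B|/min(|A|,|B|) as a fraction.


A intersect B = [30]
|A intersect B| = 1
min(|A|, |B|) = min(10, 9) = 9
Overlap = 1 / 9 = 1/9

1/9


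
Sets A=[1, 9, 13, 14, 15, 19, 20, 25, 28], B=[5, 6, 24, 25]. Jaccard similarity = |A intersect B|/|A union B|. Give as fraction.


A intersect B = [25]
|A intersect B| = 1
A union B = [1, 5, 6, 9, 13, 14, 15, 19, 20, 24, 25, 28]
|A union B| = 12
Jaccard = 1/12 = 1/12

1/12


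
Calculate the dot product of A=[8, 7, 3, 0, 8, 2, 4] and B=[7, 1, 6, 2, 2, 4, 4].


Dot product = sum of element-wise products
A[0]*B[0] = 8*7 = 56
A[1]*B[1] = 7*1 = 7
A[2]*B[2] = 3*6 = 18
A[3]*B[3] = 0*2 = 0
A[4]*B[4] = 8*2 = 16
A[5]*B[5] = 2*4 = 8
A[6]*B[6] = 4*4 = 16
Sum = 56 + 7 + 18 + 0 + 16 + 8 + 16 = 121

121


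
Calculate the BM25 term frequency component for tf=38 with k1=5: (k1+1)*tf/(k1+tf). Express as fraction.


BM25 TF component = (k1+1)*tf / (k1+tf)
k1 = 5, tf = 38
Numerator = (5+1)*38 = 228
Denominator = 5 + 38 = 43
= 228/43 = 228/43

228/43


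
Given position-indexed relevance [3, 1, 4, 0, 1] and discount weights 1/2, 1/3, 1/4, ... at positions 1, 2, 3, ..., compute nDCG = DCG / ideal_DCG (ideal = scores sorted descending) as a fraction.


Position discount weights w_i = 1/(i+1) for i=1..5:
Weights = [1/2, 1/3, 1/4, 1/5, 1/6]
Actual relevance: [3, 1, 4, 0, 1]
DCG = 3/2 + 1/3 + 4/4 + 0/5 + 1/6 = 3
Ideal relevance (sorted desc): [4, 3, 1, 1, 0]
Ideal DCG = 4/2 + 3/3 + 1/4 + 1/5 + 0/6 = 69/20
nDCG = DCG / ideal_DCG = 3 / 69/20 = 20/23

20/23


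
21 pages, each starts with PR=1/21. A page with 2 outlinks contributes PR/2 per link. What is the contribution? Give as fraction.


Initial PR = 1/21 = 1/21
Outlinks = 2
Contribution per link = PR / outlinks
= 1/21 / 2
= 1/42

1/42


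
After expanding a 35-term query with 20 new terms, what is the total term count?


Original terms: 35
Expansion terms: 20
Total = 35 + 20 = 55

55


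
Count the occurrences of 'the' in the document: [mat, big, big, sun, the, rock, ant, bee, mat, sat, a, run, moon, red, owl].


Document has 15 words
Scanning for 'the':
Found at positions: [4]
Count = 1

1


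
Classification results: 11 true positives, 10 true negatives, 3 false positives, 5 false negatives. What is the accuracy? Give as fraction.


Accuracy = (TP + TN) / (TP + TN + FP + FN)
TP + TN = 11 + 10 = 21
Total = 11 + 10 + 3 + 5 = 29
Accuracy = 21 / 29 = 21/29

21/29


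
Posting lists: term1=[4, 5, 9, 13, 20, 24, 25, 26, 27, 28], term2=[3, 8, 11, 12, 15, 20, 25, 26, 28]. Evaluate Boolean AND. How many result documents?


Boolean AND: find intersection of posting lists
term1 docs: [4, 5, 9, 13, 20, 24, 25, 26, 27, 28]
term2 docs: [3, 8, 11, 12, 15, 20, 25, 26, 28]
Intersection: [20, 25, 26, 28]
|intersection| = 4

4


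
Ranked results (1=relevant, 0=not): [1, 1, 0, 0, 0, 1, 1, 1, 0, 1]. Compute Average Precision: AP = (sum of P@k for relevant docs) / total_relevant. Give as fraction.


Computing P@k for each relevant position:
Position 1: relevant, P@1 = 1/1 = 1
Position 2: relevant, P@2 = 2/2 = 1
Position 3: not relevant
Position 4: not relevant
Position 5: not relevant
Position 6: relevant, P@6 = 3/6 = 1/2
Position 7: relevant, P@7 = 4/7 = 4/7
Position 8: relevant, P@8 = 5/8 = 5/8
Position 9: not relevant
Position 10: relevant, P@10 = 6/10 = 3/5
Sum of P@k = 1 + 1 + 1/2 + 4/7 + 5/8 + 3/5 = 1203/280
AP = 1203/280 / 6 = 401/560

401/560


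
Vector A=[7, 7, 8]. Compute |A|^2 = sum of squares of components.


|A|^2 = sum of squared components
A[0]^2 = 7^2 = 49
A[1]^2 = 7^2 = 49
A[2]^2 = 8^2 = 64
Sum = 49 + 49 + 64 = 162

162


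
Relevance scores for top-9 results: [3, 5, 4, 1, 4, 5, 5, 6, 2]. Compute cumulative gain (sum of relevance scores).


Cumulative Gain = sum of relevance scores
Position 1: rel=3, running sum=3
Position 2: rel=5, running sum=8
Position 3: rel=4, running sum=12
Position 4: rel=1, running sum=13
Position 5: rel=4, running sum=17
Position 6: rel=5, running sum=22
Position 7: rel=5, running sum=27
Position 8: rel=6, running sum=33
Position 9: rel=2, running sum=35
CG = 35

35


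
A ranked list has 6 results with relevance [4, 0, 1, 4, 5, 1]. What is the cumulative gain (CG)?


Cumulative Gain = sum of relevance scores
Position 1: rel=4, running sum=4
Position 2: rel=0, running sum=4
Position 3: rel=1, running sum=5
Position 4: rel=4, running sum=9
Position 5: rel=5, running sum=14
Position 6: rel=1, running sum=15
CG = 15

15


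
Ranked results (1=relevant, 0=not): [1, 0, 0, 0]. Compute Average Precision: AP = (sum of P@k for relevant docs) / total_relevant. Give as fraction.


Computing P@k for each relevant position:
Position 1: relevant, P@1 = 1/1 = 1
Position 2: not relevant
Position 3: not relevant
Position 4: not relevant
Sum of P@k = 1 = 1
AP = 1 / 1 = 1

1


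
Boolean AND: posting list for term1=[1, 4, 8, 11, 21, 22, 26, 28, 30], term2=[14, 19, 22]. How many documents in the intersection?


Boolean AND: find intersection of posting lists
term1 docs: [1, 4, 8, 11, 21, 22, 26, 28, 30]
term2 docs: [14, 19, 22]
Intersection: [22]
|intersection| = 1

1


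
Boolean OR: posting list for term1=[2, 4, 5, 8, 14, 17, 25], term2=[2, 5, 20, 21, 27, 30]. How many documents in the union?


Boolean OR: find union of posting lists
term1 docs: [2, 4, 5, 8, 14, 17, 25]
term2 docs: [2, 5, 20, 21, 27, 30]
Union: [2, 4, 5, 8, 14, 17, 20, 21, 25, 27, 30]
|union| = 11

11


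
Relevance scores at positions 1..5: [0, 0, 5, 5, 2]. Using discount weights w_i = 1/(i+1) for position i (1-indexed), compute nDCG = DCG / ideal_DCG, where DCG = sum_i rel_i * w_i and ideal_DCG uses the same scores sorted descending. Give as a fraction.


Position discount weights w_i = 1/(i+1) for i=1..5:
Weights = [1/2, 1/3, 1/4, 1/5, 1/6]
Actual relevance: [0, 0, 5, 5, 2]
DCG = 0/2 + 0/3 + 5/4 + 5/5 + 2/6 = 31/12
Ideal relevance (sorted desc): [5, 5, 2, 0, 0]
Ideal DCG = 5/2 + 5/3 + 2/4 + 0/5 + 0/6 = 14/3
nDCG = DCG / ideal_DCG = 31/12 / 14/3 = 31/56

31/56


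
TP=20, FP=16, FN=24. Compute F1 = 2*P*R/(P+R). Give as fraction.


F1 = 2 * P * R / (P + R)
P = TP/(TP+FP) = 20/36 = 5/9
R = TP/(TP+FN) = 20/44 = 5/11
2 * P * R = 2 * 5/9 * 5/11 = 50/99
P + R = 5/9 + 5/11 = 100/99
F1 = 50/99 / 100/99 = 1/2

1/2


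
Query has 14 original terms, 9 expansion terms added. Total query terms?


Original terms: 14
Expansion terms: 9
Total = 14 + 9 = 23

23


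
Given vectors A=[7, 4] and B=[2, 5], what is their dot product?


Dot product = sum of element-wise products
A[0]*B[0] = 7*2 = 14
A[1]*B[1] = 4*5 = 20
Sum = 14 + 20 = 34

34


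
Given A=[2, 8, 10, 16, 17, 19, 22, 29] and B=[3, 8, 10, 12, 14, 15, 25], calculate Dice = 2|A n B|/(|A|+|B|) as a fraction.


A intersect B = [8, 10]
|A intersect B| = 2
|A| = 8, |B| = 7
Dice = 2*2 / (8+7)
= 4 / 15 = 4/15

4/15


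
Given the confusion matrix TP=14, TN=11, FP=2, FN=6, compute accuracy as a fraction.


Accuracy = (TP + TN) / (TP + TN + FP + FN)
TP + TN = 14 + 11 = 25
Total = 14 + 11 + 2 + 6 = 33
Accuracy = 25 / 33 = 25/33

25/33


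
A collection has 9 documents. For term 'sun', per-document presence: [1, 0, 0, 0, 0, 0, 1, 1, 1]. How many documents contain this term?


Checking each document for 'sun':
Doc 1: present
Doc 2: absent
Doc 3: absent
Doc 4: absent
Doc 5: absent
Doc 6: absent
Doc 7: present
Doc 8: present
Doc 9: present
df = sum of presences = 1 + 0 + 0 + 0 + 0 + 0 + 1 + 1 + 1 = 4

4


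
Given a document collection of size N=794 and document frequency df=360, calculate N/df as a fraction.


IDF ratio = N / df
= 794 / 360
= 397/180

397/180


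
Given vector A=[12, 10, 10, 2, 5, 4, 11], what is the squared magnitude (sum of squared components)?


|A|^2 = sum of squared components
A[0]^2 = 12^2 = 144
A[1]^2 = 10^2 = 100
A[2]^2 = 10^2 = 100
A[3]^2 = 2^2 = 4
A[4]^2 = 5^2 = 25
A[5]^2 = 4^2 = 16
A[6]^2 = 11^2 = 121
Sum = 144 + 100 + 100 + 4 + 25 + 16 + 121 = 510

510


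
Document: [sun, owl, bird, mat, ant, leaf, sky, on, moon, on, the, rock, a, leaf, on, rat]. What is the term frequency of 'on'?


Document has 16 words
Scanning for 'on':
Found at positions: [7, 9, 14]
Count = 3

3


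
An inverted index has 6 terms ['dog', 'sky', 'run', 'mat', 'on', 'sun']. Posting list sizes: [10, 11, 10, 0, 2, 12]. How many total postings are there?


Summing posting list sizes:
'dog': 10 postings
'sky': 11 postings
'run': 10 postings
'mat': 0 postings
'on': 2 postings
'sun': 12 postings
Total = 10 + 11 + 10 + 0 + 2 + 12 = 45

45


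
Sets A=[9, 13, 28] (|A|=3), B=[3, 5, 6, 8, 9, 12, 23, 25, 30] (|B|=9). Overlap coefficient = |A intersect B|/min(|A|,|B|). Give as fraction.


A intersect B = [9]
|A intersect B| = 1
min(|A|, |B|) = min(3, 9) = 3
Overlap = 1 / 3 = 1/3

1/3


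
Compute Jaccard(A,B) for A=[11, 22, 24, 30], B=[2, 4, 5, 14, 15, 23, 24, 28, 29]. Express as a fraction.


A intersect B = [24]
|A intersect B| = 1
A union B = [2, 4, 5, 11, 14, 15, 22, 23, 24, 28, 29, 30]
|A union B| = 12
Jaccard = 1/12 = 1/12

1/12


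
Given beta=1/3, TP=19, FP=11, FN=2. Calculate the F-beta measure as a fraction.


P = TP/(TP+FP) = 19/30 = 19/30
R = TP/(TP+FN) = 19/21 = 19/21
beta^2 = 1/3^2 = 1/9
(1 + beta^2) = 10/9
Numerator = (1+beta^2)*P*R = 361/567
Denominator = beta^2*P + R = 19/270 + 19/21 = 1843/1890
F_beta = 190/291

190/291


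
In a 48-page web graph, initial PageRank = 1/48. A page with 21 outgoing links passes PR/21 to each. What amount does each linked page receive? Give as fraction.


Initial PR = 1/48 = 1/48
Outlinks = 21
Contribution per link = PR / outlinks
= 1/48 / 21
= 1/1008

1/1008


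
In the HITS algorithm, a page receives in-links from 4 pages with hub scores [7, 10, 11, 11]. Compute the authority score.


Authority = sum of hub scores of in-linkers
In-link 1: hub score = 7
In-link 2: hub score = 10
In-link 3: hub score = 11
In-link 4: hub score = 11
Authority = 7 + 10 + 11 + 11 = 39

39


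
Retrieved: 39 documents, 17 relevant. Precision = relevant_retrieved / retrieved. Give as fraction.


Precision = relevant_retrieved / total_retrieved
= 17 / 39
= 17 / (17 + 22)
= 17/39

17/39


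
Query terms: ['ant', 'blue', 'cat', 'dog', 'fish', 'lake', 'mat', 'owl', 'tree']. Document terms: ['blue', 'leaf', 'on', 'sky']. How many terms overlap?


Query terms: ['ant', 'blue', 'cat', 'dog', 'fish', 'lake', 'mat', 'owl', 'tree']
Document terms: ['blue', 'leaf', 'on', 'sky']
Common terms: ['blue']
Overlap count = 1

1


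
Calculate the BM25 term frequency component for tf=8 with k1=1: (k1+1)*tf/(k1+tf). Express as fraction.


BM25 TF component = (k1+1)*tf / (k1+tf)
k1 = 1, tf = 8
Numerator = (1+1)*8 = 16
Denominator = 1 + 8 = 9
= 16/9 = 16/9

16/9


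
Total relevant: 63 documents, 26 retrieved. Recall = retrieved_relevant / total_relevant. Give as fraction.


Recall = retrieved_relevant / total_relevant
= 26 / 63
= 26 / (26 + 37)
= 26/63

26/63


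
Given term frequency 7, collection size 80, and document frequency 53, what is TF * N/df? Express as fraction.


TF * (N/df)
= 7 * (80/53)
= 7 * 80/53
= 560/53

560/53


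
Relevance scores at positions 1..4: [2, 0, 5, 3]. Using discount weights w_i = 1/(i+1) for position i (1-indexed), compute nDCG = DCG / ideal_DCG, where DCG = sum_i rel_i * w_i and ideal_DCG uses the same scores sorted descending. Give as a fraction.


Position discount weights w_i = 1/(i+1) for i=1..4:
Weights = [1/2, 1/3, 1/4, 1/5]
Actual relevance: [2, 0, 5, 3]
DCG = 2/2 + 0/3 + 5/4 + 3/5 = 57/20
Ideal relevance (sorted desc): [5, 3, 2, 0]
Ideal DCG = 5/2 + 3/3 + 2/4 + 0/5 = 4
nDCG = DCG / ideal_DCG = 57/20 / 4 = 57/80

57/80


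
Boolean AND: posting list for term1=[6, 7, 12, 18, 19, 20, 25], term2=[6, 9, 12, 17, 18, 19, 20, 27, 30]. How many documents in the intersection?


Boolean AND: find intersection of posting lists
term1 docs: [6, 7, 12, 18, 19, 20, 25]
term2 docs: [6, 9, 12, 17, 18, 19, 20, 27, 30]
Intersection: [6, 12, 18, 19, 20]
|intersection| = 5

5


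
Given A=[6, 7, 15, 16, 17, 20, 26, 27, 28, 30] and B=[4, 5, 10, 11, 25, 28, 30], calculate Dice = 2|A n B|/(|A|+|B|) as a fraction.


A intersect B = [28, 30]
|A intersect B| = 2
|A| = 10, |B| = 7
Dice = 2*2 / (10+7)
= 4 / 17 = 4/17

4/17


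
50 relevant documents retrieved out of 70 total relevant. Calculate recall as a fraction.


Recall = retrieved_relevant / total_relevant
= 50 / 70
= 50 / (50 + 20)
= 5/7

5/7


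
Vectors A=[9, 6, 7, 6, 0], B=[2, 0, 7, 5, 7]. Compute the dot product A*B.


Dot product = sum of element-wise products
A[0]*B[0] = 9*2 = 18
A[1]*B[1] = 6*0 = 0
A[2]*B[2] = 7*7 = 49
A[3]*B[3] = 6*5 = 30
A[4]*B[4] = 0*7 = 0
Sum = 18 + 0 + 49 + 30 + 0 = 97

97


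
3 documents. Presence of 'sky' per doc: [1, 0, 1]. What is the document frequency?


Checking each document for 'sky':
Doc 1: present
Doc 2: absent
Doc 3: present
df = sum of presences = 1 + 0 + 1 = 2

2


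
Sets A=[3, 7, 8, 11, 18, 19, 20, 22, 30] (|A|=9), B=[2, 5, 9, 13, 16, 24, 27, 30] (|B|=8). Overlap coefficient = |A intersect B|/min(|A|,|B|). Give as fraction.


A intersect B = [30]
|A intersect B| = 1
min(|A|, |B|) = min(9, 8) = 8
Overlap = 1 / 8 = 1/8

1/8


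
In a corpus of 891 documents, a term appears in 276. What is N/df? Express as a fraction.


IDF ratio = N / df
= 891 / 276
= 297/92

297/92


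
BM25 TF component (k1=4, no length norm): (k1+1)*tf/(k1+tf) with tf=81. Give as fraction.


BM25 TF component = (k1+1)*tf / (k1+tf)
k1 = 4, tf = 81
Numerator = (4+1)*81 = 405
Denominator = 4 + 81 = 85
= 405/85 = 81/17

81/17


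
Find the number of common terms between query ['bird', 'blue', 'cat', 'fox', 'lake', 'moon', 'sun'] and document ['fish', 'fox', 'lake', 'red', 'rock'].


Query terms: ['bird', 'blue', 'cat', 'fox', 'lake', 'moon', 'sun']
Document terms: ['fish', 'fox', 'lake', 'red', 'rock']
Common terms: ['fox', 'lake']
Overlap count = 2

2


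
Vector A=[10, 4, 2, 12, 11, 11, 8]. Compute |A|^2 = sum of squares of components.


|A|^2 = sum of squared components
A[0]^2 = 10^2 = 100
A[1]^2 = 4^2 = 16
A[2]^2 = 2^2 = 4
A[3]^2 = 12^2 = 144
A[4]^2 = 11^2 = 121
A[5]^2 = 11^2 = 121
A[6]^2 = 8^2 = 64
Sum = 100 + 16 + 4 + 144 + 121 + 121 + 64 = 570

570


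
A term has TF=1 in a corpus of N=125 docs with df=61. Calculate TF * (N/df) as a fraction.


TF * (N/df)
= 1 * (125/61)
= 1 * 125/61
= 125/61

125/61


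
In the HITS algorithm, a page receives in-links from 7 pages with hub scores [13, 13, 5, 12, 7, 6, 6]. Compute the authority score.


Authority = sum of hub scores of in-linkers
In-link 1: hub score = 13
In-link 2: hub score = 13
In-link 3: hub score = 5
In-link 4: hub score = 12
In-link 5: hub score = 7
In-link 6: hub score = 6
In-link 7: hub score = 6
Authority = 13 + 13 + 5 + 12 + 7 + 6 + 6 = 62

62


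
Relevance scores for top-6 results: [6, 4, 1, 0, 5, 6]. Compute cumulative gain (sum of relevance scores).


Cumulative Gain = sum of relevance scores
Position 1: rel=6, running sum=6
Position 2: rel=4, running sum=10
Position 3: rel=1, running sum=11
Position 4: rel=0, running sum=11
Position 5: rel=5, running sum=16
Position 6: rel=6, running sum=22
CG = 22

22


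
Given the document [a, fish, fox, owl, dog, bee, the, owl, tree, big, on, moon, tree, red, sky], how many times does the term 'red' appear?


Document has 15 words
Scanning for 'red':
Found at positions: [13]
Count = 1

1


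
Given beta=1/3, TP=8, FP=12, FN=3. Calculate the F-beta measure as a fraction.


P = TP/(TP+FP) = 8/20 = 2/5
R = TP/(TP+FN) = 8/11 = 8/11
beta^2 = 1/3^2 = 1/9
(1 + beta^2) = 10/9
Numerator = (1+beta^2)*P*R = 32/99
Denominator = beta^2*P + R = 2/45 + 8/11 = 382/495
F_beta = 80/191

80/191


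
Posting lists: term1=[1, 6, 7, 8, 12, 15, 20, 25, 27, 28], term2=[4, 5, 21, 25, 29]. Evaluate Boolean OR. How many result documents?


Boolean OR: find union of posting lists
term1 docs: [1, 6, 7, 8, 12, 15, 20, 25, 27, 28]
term2 docs: [4, 5, 21, 25, 29]
Union: [1, 4, 5, 6, 7, 8, 12, 15, 20, 21, 25, 27, 28, 29]
|union| = 14

14


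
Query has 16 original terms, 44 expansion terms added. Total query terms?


Original terms: 16
Expansion terms: 44
Total = 16 + 44 = 60

60


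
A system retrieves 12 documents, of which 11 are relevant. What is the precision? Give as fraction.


Precision = relevant_retrieved / total_retrieved
= 11 / 12
= 11 / (11 + 1)
= 11/12

11/12


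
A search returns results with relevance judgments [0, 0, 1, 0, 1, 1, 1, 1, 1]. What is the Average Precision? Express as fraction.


Computing P@k for each relevant position:
Position 1: not relevant
Position 2: not relevant
Position 3: relevant, P@3 = 1/3 = 1/3
Position 4: not relevant
Position 5: relevant, P@5 = 2/5 = 2/5
Position 6: relevant, P@6 = 3/6 = 1/2
Position 7: relevant, P@7 = 4/7 = 4/7
Position 8: relevant, P@8 = 5/8 = 5/8
Position 9: relevant, P@9 = 6/9 = 2/3
Sum of P@k = 1/3 + 2/5 + 1/2 + 4/7 + 5/8 + 2/3 = 867/280
AP = 867/280 / 6 = 289/560

289/560


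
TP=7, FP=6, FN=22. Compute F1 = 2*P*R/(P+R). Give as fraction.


F1 = 2 * P * R / (P + R)
P = TP/(TP+FP) = 7/13 = 7/13
R = TP/(TP+FN) = 7/29 = 7/29
2 * P * R = 2 * 7/13 * 7/29 = 98/377
P + R = 7/13 + 7/29 = 294/377
F1 = 98/377 / 294/377 = 1/3

1/3


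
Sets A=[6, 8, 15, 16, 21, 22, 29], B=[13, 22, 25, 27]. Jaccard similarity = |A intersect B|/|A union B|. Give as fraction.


A intersect B = [22]
|A intersect B| = 1
A union B = [6, 8, 13, 15, 16, 21, 22, 25, 27, 29]
|A union B| = 10
Jaccard = 1/10 = 1/10

1/10


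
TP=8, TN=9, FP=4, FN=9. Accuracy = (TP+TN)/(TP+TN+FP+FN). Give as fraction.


Accuracy = (TP + TN) / (TP + TN + FP + FN)
TP + TN = 8 + 9 = 17
Total = 8 + 9 + 4 + 9 = 30
Accuracy = 17 / 30 = 17/30

17/30


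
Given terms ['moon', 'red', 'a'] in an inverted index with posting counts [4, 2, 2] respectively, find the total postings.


Summing posting list sizes:
'moon': 4 postings
'red': 2 postings
'a': 2 postings
Total = 4 + 2 + 2 = 8

8


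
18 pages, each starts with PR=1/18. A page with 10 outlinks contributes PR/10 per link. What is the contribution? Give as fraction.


Initial PR = 1/18 = 1/18
Outlinks = 10
Contribution per link = PR / outlinks
= 1/18 / 10
= 1/180

1/180


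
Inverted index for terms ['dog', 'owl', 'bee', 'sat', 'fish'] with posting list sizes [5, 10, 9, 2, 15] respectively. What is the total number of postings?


Summing posting list sizes:
'dog': 5 postings
'owl': 10 postings
'bee': 9 postings
'sat': 2 postings
'fish': 15 postings
Total = 5 + 10 + 9 + 2 + 15 = 41

41


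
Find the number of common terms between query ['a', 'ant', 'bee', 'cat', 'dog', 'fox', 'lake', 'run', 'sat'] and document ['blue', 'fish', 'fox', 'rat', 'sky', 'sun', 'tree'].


Query terms: ['a', 'ant', 'bee', 'cat', 'dog', 'fox', 'lake', 'run', 'sat']
Document terms: ['blue', 'fish', 'fox', 'rat', 'sky', 'sun', 'tree']
Common terms: ['fox']
Overlap count = 1

1


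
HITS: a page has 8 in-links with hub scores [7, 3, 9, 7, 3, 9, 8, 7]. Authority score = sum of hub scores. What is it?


Authority = sum of hub scores of in-linkers
In-link 1: hub score = 7
In-link 2: hub score = 3
In-link 3: hub score = 9
In-link 4: hub score = 7
In-link 5: hub score = 3
In-link 6: hub score = 9
In-link 7: hub score = 8
In-link 8: hub score = 7
Authority = 7 + 3 + 9 + 7 + 3 + 9 + 8 + 7 = 53

53


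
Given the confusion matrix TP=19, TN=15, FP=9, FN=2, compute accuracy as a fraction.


Accuracy = (TP + TN) / (TP + TN + FP + FN)
TP + TN = 19 + 15 = 34
Total = 19 + 15 + 9 + 2 = 45
Accuracy = 34 / 45 = 34/45

34/45


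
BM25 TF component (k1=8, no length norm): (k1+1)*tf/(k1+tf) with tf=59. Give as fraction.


BM25 TF component = (k1+1)*tf / (k1+tf)
k1 = 8, tf = 59
Numerator = (8+1)*59 = 531
Denominator = 8 + 59 = 67
= 531/67 = 531/67

531/67


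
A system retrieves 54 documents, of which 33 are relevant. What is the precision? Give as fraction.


Precision = relevant_retrieved / total_retrieved
= 33 / 54
= 33 / (33 + 21)
= 11/18

11/18


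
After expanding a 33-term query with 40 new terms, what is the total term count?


Original terms: 33
Expansion terms: 40
Total = 33 + 40 = 73

73
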